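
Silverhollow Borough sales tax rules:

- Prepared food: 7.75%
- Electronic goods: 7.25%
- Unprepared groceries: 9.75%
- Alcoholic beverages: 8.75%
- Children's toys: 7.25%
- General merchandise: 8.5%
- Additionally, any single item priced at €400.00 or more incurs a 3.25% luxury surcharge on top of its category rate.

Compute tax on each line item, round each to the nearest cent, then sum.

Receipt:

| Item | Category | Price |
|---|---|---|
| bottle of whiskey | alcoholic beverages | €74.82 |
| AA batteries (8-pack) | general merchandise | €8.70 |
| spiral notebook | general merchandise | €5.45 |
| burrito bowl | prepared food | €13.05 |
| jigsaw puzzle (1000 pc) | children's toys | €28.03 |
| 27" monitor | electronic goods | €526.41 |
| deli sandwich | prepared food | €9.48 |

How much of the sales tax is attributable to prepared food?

€1.74

Burrito bowl €13.05: prepared food → 7.75% → €1.01
Deli sandwich €9.48: prepared food → 7.75% → €0.73
Tax on prepared food = €1.01 + €0.73 = €1.74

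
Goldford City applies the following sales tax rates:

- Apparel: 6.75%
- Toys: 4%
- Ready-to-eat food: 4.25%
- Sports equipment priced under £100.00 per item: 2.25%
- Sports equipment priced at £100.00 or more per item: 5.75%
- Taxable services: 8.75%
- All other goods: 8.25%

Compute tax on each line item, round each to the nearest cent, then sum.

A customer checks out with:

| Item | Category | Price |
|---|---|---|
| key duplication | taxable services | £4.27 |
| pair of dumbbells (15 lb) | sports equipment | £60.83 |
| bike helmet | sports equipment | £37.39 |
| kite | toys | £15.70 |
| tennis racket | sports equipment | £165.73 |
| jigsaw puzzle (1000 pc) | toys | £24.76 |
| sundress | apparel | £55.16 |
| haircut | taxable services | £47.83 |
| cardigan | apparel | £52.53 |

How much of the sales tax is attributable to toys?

£1.62

Kite £15.70: toys → 4% → £0.63
Jigsaw puzzle (1000 pc) £24.76: toys → 4% → £0.99
Tax on toys = £0.63 + £0.99 = £1.62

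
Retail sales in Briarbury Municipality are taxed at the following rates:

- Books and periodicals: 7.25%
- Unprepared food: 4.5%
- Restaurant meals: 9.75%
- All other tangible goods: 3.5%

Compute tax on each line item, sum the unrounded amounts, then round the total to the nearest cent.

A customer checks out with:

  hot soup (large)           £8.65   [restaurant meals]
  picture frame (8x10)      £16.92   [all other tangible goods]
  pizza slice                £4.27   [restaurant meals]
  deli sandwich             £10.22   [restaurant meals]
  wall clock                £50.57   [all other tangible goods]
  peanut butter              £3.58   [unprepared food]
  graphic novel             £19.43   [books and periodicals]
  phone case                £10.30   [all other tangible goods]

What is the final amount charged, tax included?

£130.49

Hot soup (large) £8.65: restaurant meals → 9.75% → £0.843375
Picture frame (8x10) £16.92: all other tangible goods → 3.5% → £0.5922
Pizza slice £4.27: restaurant meals → 9.75% → £0.416325
Deli sandwich £10.22: restaurant meals → 9.75% → £0.99645
Wall clock £50.57: all other tangible goods → 3.5% → £1.76995
Peanut butter £3.58: unprepared food → 4.5% → £0.1611
Graphic novel £19.43: books and periodicals → 7.25% → £1.408675
Phone case £10.30: all other tangible goods → 3.5% → £0.3605
Subtotal = £123.94; unrounded tax = £6.548575 → £6.55; total due = £130.49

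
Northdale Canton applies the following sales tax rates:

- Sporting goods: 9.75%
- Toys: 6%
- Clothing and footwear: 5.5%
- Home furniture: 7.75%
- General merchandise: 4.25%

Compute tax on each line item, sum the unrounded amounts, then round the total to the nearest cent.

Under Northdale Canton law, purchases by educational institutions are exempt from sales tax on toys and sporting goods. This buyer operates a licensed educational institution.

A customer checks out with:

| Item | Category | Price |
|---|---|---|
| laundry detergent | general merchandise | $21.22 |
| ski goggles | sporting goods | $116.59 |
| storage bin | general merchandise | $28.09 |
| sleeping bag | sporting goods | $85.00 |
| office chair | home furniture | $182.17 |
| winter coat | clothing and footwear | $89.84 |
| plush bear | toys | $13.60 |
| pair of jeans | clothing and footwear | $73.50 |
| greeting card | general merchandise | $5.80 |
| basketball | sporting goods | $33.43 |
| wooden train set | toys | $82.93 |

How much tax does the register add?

Laundry detergent $21.22: general merchandise → 4.25% → $0.90185
Ski goggles $116.59: sporting goods, buyer-exempt → 0% → $0.00
Storage bin $28.09: general merchandise → 4.25% → $1.193825
Sleeping bag $85.00: sporting goods, buyer-exempt → 0% → $0.00
Office chair $182.17: home furniture → 7.75% → $14.118175
Winter coat $89.84: clothing and footwear → 5.5% → $4.9412
Plush bear $13.60: toys, buyer-exempt → 0% → $0.00
Pair of jeans $73.50: clothing and footwear → 5.5% → $4.0425
Greeting card $5.80: general merchandise → 4.25% → $0.2465
Basketball $33.43: sporting goods, buyer-exempt → 0% → $0.00
Wooden train set $82.93: toys, buyer-exempt → 0% → $0.00
Unrounded tax sum = $25.44405 → $25.44

$25.44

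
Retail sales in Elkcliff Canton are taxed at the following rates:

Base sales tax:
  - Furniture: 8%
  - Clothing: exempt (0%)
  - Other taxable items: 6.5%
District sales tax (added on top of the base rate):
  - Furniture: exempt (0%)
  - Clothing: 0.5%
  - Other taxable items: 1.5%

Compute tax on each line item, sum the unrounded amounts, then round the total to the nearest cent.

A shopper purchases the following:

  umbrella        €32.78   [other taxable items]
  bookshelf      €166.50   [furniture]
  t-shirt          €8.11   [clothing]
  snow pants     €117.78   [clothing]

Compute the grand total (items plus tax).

Umbrella €32.78: other taxable items → 6.5% + 1.5% district = 8% → €2.6224
Bookshelf €166.50: furniture → 8% + 0% district = 8% → €13.32
T-shirt €8.11: clothing → 0% + 0.5% district = 0.5% → €0.04055
Snow pants €117.78: clothing → 0% + 0.5% district = 0.5% → €0.5889
Subtotal = €325.17; unrounded tax = €16.57185 → €16.57; total due = €341.74

€341.74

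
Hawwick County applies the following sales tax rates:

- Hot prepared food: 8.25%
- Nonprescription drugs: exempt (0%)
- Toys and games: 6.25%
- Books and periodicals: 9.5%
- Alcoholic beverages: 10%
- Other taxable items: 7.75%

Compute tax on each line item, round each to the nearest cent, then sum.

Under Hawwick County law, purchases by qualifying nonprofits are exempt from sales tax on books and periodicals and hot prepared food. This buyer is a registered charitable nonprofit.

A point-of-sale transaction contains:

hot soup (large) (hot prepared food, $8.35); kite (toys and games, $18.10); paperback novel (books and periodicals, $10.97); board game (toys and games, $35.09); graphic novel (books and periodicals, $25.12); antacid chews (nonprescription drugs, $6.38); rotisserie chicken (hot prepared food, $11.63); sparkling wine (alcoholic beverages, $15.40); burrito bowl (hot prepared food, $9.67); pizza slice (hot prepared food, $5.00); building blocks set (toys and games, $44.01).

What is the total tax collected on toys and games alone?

Kite $18.10: toys and games → 6.25% → $1.13
Board game $35.09: toys and games → 6.25% → $2.19
Building blocks set $44.01: toys and games → 6.25% → $2.75
Tax on toys and games = $1.13 + $2.19 + $2.75 = $6.07

$6.07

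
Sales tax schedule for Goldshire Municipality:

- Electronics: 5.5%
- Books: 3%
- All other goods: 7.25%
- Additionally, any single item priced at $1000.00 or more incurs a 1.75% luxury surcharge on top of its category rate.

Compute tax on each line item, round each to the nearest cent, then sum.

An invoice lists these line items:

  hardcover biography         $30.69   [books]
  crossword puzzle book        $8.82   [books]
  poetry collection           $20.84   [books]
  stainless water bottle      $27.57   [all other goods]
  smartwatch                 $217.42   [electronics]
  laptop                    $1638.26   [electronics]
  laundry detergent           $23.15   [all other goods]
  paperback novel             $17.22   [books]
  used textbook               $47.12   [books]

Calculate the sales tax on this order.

Hardcover biography $30.69: books → 3% → $0.92
Crossword puzzle book $8.82: books → 3% → $0.26
Poetry collection $20.84: books → 3% → $0.63
Stainless water bottle $27.57: all other goods → 7.25% → $2.00
Smartwatch $217.42: electronics → 5.5% → $11.96
Laptop $1638.26: electronics → 5.5% + 1.75% surcharge = 7.25% → $118.77
Laundry detergent $23.15: all other goods → 7.25% → $1.68
Paperback novel $17.22: books → 3% → $0.52
Used textbook $47.12: books → 3% → $1.41
Total tax = $0.92 + $0.26 + $0.63 + $2.00 + $11.96 + $118.77 + $1.68 + $0.52 + $1.41 = $138.15

$138.15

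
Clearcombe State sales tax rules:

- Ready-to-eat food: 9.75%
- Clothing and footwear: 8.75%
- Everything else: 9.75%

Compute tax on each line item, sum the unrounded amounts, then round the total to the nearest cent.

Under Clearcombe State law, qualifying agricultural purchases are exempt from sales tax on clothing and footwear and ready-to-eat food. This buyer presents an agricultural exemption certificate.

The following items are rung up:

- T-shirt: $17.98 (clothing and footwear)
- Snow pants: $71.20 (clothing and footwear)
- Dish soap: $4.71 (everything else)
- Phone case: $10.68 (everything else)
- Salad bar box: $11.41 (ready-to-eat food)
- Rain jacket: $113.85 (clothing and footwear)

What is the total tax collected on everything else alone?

Dish soap $4.71: everything else → 9.75% → $0.459225
Phone case $10.68: everything else → 9.75% → $1.0413
Tax on everything else: unrounded sum = $1.500525 → $1.50

$1.50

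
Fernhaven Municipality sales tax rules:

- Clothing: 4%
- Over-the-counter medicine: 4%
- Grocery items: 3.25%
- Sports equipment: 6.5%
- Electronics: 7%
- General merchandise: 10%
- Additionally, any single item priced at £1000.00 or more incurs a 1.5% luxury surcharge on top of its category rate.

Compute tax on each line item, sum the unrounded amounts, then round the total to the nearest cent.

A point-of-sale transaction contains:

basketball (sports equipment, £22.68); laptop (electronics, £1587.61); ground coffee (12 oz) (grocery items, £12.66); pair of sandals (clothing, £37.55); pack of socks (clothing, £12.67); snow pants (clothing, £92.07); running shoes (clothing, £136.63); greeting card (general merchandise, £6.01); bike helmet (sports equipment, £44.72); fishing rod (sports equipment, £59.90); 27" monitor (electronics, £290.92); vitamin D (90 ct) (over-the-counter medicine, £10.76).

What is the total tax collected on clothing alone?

Pair of sandals £37.55: clothing → 4% → £1.502
Pack of socks £12.67: clothing → 4% → £0.5068
Snow pants £92.07: clothing → 4% → £3.6828
Running shoes £136.63: clothing → 4% → £5.4652
Tax on clothing: unrounded sum = £11.1568 → £11.16

£11.16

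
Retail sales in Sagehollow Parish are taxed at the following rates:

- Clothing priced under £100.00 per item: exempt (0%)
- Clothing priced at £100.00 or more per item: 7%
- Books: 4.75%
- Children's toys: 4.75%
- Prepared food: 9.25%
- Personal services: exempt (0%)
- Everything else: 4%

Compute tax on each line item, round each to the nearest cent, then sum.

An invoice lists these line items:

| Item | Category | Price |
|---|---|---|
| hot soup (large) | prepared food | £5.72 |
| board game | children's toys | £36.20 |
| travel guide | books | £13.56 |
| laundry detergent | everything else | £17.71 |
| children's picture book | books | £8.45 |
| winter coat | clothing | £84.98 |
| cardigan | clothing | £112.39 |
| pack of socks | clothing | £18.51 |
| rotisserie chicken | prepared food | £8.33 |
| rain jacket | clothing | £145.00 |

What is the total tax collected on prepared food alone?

£1.30

Hot soup (large) £5.72: prepared food → 9.25% → £0.53
Rotisserie chicken £8.33: prepared food → 9.25% → £0.77
Tax on prepared food = £0.53 + £0.77 = £1.30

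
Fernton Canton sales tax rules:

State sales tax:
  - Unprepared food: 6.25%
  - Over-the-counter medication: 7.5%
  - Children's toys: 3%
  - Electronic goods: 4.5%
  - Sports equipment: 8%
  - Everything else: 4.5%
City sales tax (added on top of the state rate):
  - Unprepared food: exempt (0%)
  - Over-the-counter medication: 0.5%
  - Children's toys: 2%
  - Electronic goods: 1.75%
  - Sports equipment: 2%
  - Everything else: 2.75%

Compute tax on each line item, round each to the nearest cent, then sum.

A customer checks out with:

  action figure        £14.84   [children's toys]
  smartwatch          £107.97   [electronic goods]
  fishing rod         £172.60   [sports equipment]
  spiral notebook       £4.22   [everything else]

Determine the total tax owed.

£25.06

Action figure £14.84: children's toys → 3% + 2% city = 5% → £0.74
Smartwatch £107.97: electronic goods → 4.5% + 1.75% city = 6.25% → £6.75
Fishing rod £172.60: sports equipment → 8% + 2% city = 10% → £17.26
Spiral notebook £4.22: everything else → 4.5% + 2.75% city = 7.25% → £0.31
Total tax = £0.74 + £6.75 + £17.26 + £0.31 = £25.06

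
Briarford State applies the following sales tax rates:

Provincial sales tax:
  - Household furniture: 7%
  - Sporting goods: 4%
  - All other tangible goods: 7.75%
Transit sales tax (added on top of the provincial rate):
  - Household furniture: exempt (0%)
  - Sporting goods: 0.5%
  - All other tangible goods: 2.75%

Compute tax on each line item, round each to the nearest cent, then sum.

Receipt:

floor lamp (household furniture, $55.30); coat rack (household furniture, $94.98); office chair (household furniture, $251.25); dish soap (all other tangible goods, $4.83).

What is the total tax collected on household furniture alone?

Floor lamp $55.30: household furniture → 7% + 0% transit = 7% → $3.87
Coat rack $94.98: household furniture → 7% + 0% transit = 7% → $6.65
Office chair $251.25: household furniture → 7% + 0% transit = 7% → $17.59
Tax on household furniture = $3.87 + $6.65 + $17.59 = $28.11

$28.11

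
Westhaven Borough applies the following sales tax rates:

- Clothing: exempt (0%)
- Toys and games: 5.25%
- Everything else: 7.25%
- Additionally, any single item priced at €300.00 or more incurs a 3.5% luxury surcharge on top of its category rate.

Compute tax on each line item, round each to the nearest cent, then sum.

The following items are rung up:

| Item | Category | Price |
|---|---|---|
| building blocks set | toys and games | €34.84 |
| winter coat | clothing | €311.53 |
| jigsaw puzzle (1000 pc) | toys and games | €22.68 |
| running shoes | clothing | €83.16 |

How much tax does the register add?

€13.92

Building blocks set €34.84: toys and games → 5.25% → €1.83
Winter coat €311.53: clothing → 0% + 3.5% surcharge = 3.5% → €10.90
Jigsaw puzzle (1000 pc) €22.68: toys and games → 5.25% → €1.19
Running shoes €83.16: clothing → 0% → €0.00
Total tax = €1.83 + €10.90 + €1.19 = €13.92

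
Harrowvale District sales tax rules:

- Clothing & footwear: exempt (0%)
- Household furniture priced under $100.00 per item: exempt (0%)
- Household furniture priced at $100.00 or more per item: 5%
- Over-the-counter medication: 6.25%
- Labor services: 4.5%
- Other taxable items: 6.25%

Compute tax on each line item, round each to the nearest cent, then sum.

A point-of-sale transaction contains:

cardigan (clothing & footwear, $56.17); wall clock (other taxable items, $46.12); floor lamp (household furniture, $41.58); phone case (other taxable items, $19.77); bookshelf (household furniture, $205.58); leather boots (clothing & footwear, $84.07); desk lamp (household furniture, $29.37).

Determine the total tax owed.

$14.40

Cardigan $56.17: clothing & footwear → 0% → $0.00
Wall clock $46.12: other taxable items → 6.25% → $2.88
Floor lamp $41.58: household furniture, under $100.00 → 0% → $0.00
Phone case $19.77: other taxable items → 6.25% → $1.24
Bookshelf $205.58: household furniture, $100.00 or more → 5% → $10.28
Leather boots $84.07: clothing & footwear → 0% → $0.00
Desk lamp $29.37: household furniture, under $100.00 → 0% → $0.00
Total tax = $2.88 + $1.24 + $10.28 = $14.40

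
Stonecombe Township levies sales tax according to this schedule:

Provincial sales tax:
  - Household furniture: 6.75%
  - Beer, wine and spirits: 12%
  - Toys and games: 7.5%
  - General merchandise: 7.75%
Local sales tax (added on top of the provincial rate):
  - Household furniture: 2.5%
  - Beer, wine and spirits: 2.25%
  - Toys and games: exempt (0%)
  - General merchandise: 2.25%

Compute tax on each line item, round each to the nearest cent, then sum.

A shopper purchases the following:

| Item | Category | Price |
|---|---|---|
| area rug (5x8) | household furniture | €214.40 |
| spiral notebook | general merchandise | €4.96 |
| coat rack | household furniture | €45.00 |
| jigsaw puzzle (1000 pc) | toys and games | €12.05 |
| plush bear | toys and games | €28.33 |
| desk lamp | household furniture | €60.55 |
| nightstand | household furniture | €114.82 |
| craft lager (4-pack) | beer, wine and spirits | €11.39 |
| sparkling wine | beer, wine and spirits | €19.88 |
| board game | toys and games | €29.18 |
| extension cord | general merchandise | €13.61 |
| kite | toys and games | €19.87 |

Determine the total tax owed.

€53.22

Area rug (5x8) €214.40: household furniture → 6.75% + 2.5% local = 9.25% → €19.83
Spiral notebook €4.96: general merchandise → 7.75% + 2.25% local = 10% → €0.50
Coat rack €45.00: household furniture → 6.75% + 2.5% local = 9.25% → €4.16
Jigsaw puzzle (1000 pc) €12.05: toys and games → 7.5% + 0% local = 7.5% → €0.90
Plush bear €28.33: toys and games → 7.5% + 0% local = 7.5% → €2.12
Desk lamp €60.55: household furniture → 6.75% + 2.5% local = 9.25% → €5.60
Nightstand €114.82: household furniture → 6.75% + 2.5% local = 9.25% → €10.62
Craft lager (4-pack) €11.39: beer, wine and spirits → 12% + 2.25% local = 14.25% → €1.62
Sparkling wine €19.88: beer, wine and spirits → 12% + 2.25% local = 14.25% → €2.83
Board game €29.18: toys and games → 7.5% + 0% local = 7.5% → €2.19
Extension cord €13.61: general merchandise → 7.75% + 2.25% local = 10% → €1.36
Kite €19.87: toys and games → 7.5% + 0% local = 7.5% → €1.49
Total tax = €19.83 + €0.50 + €4.16 + €0.90 + €2.12 + €5.60 + €10.62 + €1.62 + €2.83 + €2.19 + €1.36 + €1.49 = €53.22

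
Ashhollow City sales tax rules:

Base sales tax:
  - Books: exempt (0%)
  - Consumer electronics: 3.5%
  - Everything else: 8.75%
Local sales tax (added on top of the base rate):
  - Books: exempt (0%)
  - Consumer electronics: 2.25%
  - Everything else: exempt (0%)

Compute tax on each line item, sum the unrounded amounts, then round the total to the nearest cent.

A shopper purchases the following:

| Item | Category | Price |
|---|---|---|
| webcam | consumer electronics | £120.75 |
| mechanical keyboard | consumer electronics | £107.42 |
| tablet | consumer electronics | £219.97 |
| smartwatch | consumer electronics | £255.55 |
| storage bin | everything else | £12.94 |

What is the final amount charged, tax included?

£758.22

Webcam £120.75: consumer electronics → 3.5% + 2.25% local = 5.75% → £6.943125
Mechanical keyboard £107.42: consumer electronics → 3.5% + 2.25% local = 5.75% → £6.17665
Tablet £219.97: consumer electronics → 3.5% + 2.25% local = 5.75% → £12.648275
Smartwatch £255.55: consumer electronics → 3.5% + 2.25% local = 5.75% → £14.694125
Storage bin £12.94: everything else → 8.75% + 0% local = 8.75% → £1.13225
Subtotal = £716.63; unrounded tax = £41.594425 → £41.59; total due = £758.22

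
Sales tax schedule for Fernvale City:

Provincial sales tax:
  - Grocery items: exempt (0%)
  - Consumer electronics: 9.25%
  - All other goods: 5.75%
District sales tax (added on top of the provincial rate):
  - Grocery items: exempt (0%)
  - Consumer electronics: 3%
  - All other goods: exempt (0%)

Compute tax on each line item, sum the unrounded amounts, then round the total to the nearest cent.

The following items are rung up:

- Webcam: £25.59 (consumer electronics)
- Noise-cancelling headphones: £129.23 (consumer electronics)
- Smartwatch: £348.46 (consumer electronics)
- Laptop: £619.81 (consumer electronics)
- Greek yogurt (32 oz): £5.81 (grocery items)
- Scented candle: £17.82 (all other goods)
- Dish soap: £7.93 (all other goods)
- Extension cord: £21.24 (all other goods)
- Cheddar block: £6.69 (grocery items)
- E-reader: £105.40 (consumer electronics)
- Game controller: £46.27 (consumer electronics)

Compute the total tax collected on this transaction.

Webcam £25.59: consumer electronics → 9.25% + 3% district = 12.25% → £3.134775
Noise-cancelling headphones £129.23: consumer electronics → 9.25% + 3% district = 12.25% → £15.830675
Smartwatch £348.46: consumer electronics → 9.25% + 3% district = 12.25% → £42.68635
Laptop £619.81: consumer electronics → 9.25% + 3% district = 12.25% → £75.926725
Greek yogurt (32 oz) £5.81: grocery items → 0% + 0% district = 0% → £0.00
Scented candle £17.82: all other goods → 5.75% + 0% district = 5.75% → £1.02465
Dish soap £7.93: all other goods → 5.75% + 0% district = 5.75% → £0.455975
Extension cord £21.24: all other goods → 5.75% + 0% district = 5.75% → £1.2213
Cheddar block £6.69: grocery items → 0% + 0% district = 0% → £0.00
E-reader £105.40: consumer electronics → 9.25% + 3% district = 12.25% → £12.9115
Game controller £46.27: consumer electronics → 9.25% + 3% district = 12.25% → £5.668075
Unrounded tax sum = £158.860025 → £158.86

£158.86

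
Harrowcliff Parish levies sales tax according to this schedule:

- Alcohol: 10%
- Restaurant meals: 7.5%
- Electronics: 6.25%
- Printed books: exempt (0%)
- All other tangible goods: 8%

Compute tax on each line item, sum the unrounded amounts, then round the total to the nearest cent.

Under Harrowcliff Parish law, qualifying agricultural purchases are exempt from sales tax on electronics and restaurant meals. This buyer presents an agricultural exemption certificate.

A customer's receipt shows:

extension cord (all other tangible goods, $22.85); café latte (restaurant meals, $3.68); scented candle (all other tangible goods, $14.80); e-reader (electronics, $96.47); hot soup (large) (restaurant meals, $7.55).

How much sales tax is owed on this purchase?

Extension cord $22.85: all other tangible goods → 8% → $1.828
Café latte $3.68: restaurant meals, buyer-exempt → 0% → $0.00
Scented candle $14.80: all other tangible goods → 8% → $1.184
E-reader $96.47: electronics, buyer-exempt → 0% → $0.00
Hot soup (large) $7.55: restaurant meals, buyer-exempt → 0% → $0.00
Unrounded tax sum = $3.012 → $3.01

$3.01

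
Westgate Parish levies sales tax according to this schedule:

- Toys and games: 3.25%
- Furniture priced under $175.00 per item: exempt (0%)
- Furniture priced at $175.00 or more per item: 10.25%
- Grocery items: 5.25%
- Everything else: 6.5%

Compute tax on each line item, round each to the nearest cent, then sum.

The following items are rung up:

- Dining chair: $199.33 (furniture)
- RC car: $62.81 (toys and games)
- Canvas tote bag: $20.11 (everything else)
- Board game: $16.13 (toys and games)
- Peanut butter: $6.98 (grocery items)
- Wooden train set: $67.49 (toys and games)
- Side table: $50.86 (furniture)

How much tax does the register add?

$26.86

Dining chair $199.33: furniture, $175.00 or more → 10.25% → $20.43
RC car $62.81: toys and games → 3.25% → $2.04
Canvas tote bag $20.11: everything else → 6.5% → $1.31
Board game $16.13: toys and games → 3.25% → $0.52
Peanut butter $6.98: grocery items → 5.25% → $0.37
Wooden train set $67.49: toys and games → 3.25% → $2.19
Side table $50.86: furniture, under $175.00 → 0% → $0.00
Total tax = $20.43 + $2.04 + $1.31 + $0.52 + $0.37 + $2.19 = $26.86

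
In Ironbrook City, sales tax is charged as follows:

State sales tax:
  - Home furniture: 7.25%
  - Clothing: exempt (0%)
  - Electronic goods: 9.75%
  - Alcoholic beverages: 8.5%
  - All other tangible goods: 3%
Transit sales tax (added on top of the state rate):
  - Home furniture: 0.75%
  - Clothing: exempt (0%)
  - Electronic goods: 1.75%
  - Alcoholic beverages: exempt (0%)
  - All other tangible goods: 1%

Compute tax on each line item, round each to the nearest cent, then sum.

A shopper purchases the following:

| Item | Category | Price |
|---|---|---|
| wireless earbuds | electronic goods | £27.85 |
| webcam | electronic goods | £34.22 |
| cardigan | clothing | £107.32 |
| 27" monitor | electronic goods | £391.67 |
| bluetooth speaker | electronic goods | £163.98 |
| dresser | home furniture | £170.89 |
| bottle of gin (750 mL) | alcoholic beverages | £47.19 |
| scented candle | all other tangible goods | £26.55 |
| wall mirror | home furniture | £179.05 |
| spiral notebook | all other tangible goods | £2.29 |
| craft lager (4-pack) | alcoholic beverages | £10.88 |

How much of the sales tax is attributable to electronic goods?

£71.04

Wireless earbuds £27.85: electronic goods → 9.75% + 1.75% transit = 11.5% → £3.20
Webcam £34.22: electronic goods → 9.75% + 1.75% transit = 11.5% → £3.94
27" monitor £391.67: electronic goods → 9.75% + 1.75% transit = 11.5% → £45.04
Bluetooth speaker £163.98: electronic goods → 9.75% + 1.75% transit = 11.5% → £18.86
Tax on electronic goods = £3.20 + £3.94 + £45.04 + £18.86 = £71.04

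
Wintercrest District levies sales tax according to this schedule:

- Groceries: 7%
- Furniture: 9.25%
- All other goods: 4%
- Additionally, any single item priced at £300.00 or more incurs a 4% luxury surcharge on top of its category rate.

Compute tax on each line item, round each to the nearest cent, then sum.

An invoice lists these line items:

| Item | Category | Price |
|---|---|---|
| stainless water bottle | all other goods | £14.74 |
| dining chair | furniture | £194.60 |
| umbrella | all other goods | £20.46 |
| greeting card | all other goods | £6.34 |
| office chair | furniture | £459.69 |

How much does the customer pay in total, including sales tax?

£776.40

Stainless water bottle £14.74: all other goods → 4% → £0.59
Dining chair £194.60: furniture → 9.25% → £18.00
Umbrella £20.46: all other goods → 4% → £0.82
Greeting card £6.34: all other goods → 4% → £0.25
Office chair £459.69: furniture → 9.25% + 4% surcharge = 13.25% → £60.91
Subtotal = £695.83; tax = £80.57; total due = £776.40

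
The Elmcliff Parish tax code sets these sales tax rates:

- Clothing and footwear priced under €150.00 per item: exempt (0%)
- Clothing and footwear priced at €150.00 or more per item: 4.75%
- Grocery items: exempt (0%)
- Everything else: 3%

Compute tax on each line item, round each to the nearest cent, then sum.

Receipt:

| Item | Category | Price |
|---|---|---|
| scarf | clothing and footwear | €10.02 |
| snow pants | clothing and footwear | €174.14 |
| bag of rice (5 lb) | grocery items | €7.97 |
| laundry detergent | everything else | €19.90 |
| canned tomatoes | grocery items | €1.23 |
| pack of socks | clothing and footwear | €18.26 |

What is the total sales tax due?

€8.87

Scarf €10.02: clothing and footwear, under €150.00 → 0% → €0.00
Snow pants €174.14: clothing and footwear, €150.00 or more → 4.75% → €8.27
Bag of rice (5 lb) €7.97: grocery items → 0% → €0.00
Laundry detergent €19.90: everything else → 3% → €0.60
Canned tomatoes €1.23: grocery items → 0% → €0.00
Pack of socks €18.26: clothing and footwear, under €150.00 → 0% → €0.00
Total tax = €8.27 + €0.60 = €8.87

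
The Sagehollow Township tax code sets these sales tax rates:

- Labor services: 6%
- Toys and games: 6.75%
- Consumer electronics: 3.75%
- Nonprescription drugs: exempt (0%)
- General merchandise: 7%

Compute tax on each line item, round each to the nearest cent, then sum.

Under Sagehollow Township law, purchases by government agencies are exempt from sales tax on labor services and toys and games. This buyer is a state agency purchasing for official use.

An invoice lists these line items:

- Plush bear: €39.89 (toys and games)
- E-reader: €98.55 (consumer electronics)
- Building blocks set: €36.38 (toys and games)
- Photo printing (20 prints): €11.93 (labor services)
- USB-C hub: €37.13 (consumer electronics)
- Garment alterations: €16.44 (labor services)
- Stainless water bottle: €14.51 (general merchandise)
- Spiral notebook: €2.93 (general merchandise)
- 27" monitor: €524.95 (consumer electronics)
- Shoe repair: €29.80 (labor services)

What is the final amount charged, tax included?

€838.52

Plush bear €39.89: toys and games, buyer-exempt → 0% → €0.00
E-reader €98.55: consumer electronics → 3.75% → €3.70
Building blocks set €36.38: toys and games, buyer-exempt → 0% → €0.00
Photo printing (20 prints) €11.93: labor services, buyer-exempt → 0% → €0.00
USB-C hub €37.13: consumer electronics → 3.75% → €1.39
Garment alterations €16.44: labor services, buyer-exempt → 0% → €0.00
Stainless water bottle €14.51: general merchandise → 7% → €1.02
Spiral notebook €2.93: general merchandise → 7% → €0.21
27" monitor €524.95: consumer electronics → 3.75% → €19.69
Shoe repair €29.80: labor services, buyer-exempt → 0% → €0.00
Subtotal = €812.51; tax = €26.01; total due = €838.52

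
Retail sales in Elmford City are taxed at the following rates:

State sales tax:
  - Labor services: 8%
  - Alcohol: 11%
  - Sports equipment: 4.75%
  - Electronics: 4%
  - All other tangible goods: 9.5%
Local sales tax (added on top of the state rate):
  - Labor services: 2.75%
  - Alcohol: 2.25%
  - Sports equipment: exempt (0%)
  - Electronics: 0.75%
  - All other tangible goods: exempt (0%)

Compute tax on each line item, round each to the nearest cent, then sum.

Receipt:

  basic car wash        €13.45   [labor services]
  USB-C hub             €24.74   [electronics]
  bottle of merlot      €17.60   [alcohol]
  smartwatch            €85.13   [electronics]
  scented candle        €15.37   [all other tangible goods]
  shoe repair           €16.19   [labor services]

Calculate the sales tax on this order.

Basic car wash €13.45: labor services → 8% + 2.75% local = 10.75% → €1.45
USB-C hub €24.74: electronics → 4% + 0.75% local = 4.75% → €1.18
Bottle of merlot €17.60: alcohol → 11% + 2.25% local = 13.25% → €2.33
Smartwatch €85.13: electronics → 4% + 0.75% local = 4.75% → €4.04
Scented candle €15.37: all other tangible goods → 9.5% + 0% local = 9.5% → €1.46
Shoe repair €16.19: labor services → 8% + 2.75% local = 10.75% → €1.74
Total tax = €1.45 + €1.18 + €2.33 + €4.04 + €1.46 + €1.74 = €12.20

€12.20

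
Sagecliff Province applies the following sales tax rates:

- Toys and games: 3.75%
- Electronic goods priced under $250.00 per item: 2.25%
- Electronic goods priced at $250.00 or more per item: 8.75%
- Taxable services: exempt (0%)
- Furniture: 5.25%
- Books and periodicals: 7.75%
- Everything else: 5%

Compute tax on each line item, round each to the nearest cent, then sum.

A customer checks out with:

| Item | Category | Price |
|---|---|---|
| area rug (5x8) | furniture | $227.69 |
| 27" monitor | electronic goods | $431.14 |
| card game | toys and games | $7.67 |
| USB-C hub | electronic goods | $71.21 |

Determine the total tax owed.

$51.56

Area rug (5x8) $227.69: furniture → 5.25% → $11.95
27" monitor $431.14: electronic goods, $250.00 or more → 8.75% → $37.72
Card game $7.67: toys and games → 3.75% → $0.29
USB-C hub $71.21: electronic goods, under $250.00 → 2.25% → $1.60
Total tax = $11.95 + $37.72 + $0.29 + $1.60 = $51.56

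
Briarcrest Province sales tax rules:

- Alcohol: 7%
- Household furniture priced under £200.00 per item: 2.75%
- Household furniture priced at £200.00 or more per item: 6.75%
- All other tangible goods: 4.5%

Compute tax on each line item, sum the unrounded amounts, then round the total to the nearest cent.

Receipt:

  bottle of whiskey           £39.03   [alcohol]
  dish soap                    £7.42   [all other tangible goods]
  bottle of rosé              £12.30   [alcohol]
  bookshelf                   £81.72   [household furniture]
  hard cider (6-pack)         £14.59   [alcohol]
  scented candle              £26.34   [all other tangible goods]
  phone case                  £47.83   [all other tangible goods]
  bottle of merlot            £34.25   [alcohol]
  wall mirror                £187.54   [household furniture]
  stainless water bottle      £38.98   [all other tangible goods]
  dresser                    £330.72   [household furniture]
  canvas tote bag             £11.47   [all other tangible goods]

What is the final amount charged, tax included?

£874.87

Bottle of whiskey £39.03: alcohol → 7% → £2.7321
Dish soap £7.42: all other tangible goods → 4.5% → £0.3339
Bottle of rosé £12.30: alcohol → 7% → £0.861
Bookshelf £81.72: household furniture, under £200.00 → 2.75% → £2.2473
Hard cider (6-pack) £14.59: alcohol → 7% → £1.0213
Scented candle £26.34: all other tangible goods → 4.5% → £1.1853
Phone case £47.83: all other tangible goods → 4.5% → £2.15235
Bottle of merlot £34.25: alcohol → 7% → £2.3975
Wall mirror £187.54: household furniture, under £200.00 → 2.75% → £5.15735
Stainless water bottle £38.98: all other tangible goods → 4.5% → £1.7541
Dresser £330.72: household furniture, £200.00 or more → 6.75% → £22.3236
Canvas tote bag £11.47: all other tangible goods → 4.5% → £0.51615
Subtotal = £832.19; unrounded tax = £42.68195 → £42.68; total due = £874.87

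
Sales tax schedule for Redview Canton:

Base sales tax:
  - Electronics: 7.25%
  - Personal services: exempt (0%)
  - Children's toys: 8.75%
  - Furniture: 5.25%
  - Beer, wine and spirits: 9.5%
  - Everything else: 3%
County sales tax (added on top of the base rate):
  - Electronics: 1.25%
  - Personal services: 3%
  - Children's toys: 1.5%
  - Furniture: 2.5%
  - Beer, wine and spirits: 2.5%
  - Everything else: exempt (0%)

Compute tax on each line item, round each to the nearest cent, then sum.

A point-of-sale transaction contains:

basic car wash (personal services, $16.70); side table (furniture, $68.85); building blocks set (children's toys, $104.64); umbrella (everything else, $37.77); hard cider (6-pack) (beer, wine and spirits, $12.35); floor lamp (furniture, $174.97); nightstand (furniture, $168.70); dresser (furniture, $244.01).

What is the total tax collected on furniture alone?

$50.88

Side table $68.85: furniture → 5.25% + 2.5% county = 7.75% → $5.34
Floor lamp $174.97: furniture → 5.25% + 2.5% county = 7.75% → $13.56
Nightstand $168.70: furniture → 5.25% + 2.5% county = 7.75% → $13.07
Dresser $244.01: furniture → 5.25% + 2.5% county = 7.75% → $18.91
Tax on furniture = $5.34 + $13.56 + $13.07 + $18.91 = $50.88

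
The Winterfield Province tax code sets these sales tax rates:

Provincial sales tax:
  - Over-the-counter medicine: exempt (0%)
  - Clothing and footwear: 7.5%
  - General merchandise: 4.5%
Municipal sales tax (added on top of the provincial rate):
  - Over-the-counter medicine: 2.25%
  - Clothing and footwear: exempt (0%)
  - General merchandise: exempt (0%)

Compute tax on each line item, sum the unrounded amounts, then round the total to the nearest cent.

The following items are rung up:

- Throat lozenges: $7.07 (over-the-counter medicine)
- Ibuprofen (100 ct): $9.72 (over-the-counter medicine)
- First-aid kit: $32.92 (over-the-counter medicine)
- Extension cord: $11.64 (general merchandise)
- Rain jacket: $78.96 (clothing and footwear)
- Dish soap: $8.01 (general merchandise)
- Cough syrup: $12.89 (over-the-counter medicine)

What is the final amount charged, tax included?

Throat lozenges $7.07: over-the-counter medicine → 0% + 2.25% municipal = 2.25% → $0.159075
Ibuprofen (100 ct) $9.72: over-the-counter medicine → 0% + 2.25% municipal = 2.25% → $0.2187
First-aid kit $32.92: over-the-counter medicine → 0% + 2.25% municipal = 2.25% → $0.7407
Extension cord $11.64: general merchandise → 4.5% + 0% municipal = 4.5% → $0.5238
Rain jacket $78.96: clothing and footwear → 7.5% + 0% municipal = 7.5% → $5.922
Dish soap $8.01: general merchandise → 4.5% + 0% municipal = 4.5% → $0.36045
Cough syrup $12.89: over-the-counter medicine → 0% + 2.25% municipal = 2.25% → $0.290025
Subtotal = $161.21; unrounded tax = $8.21475 → $8.21; total due = $169.42

$169.42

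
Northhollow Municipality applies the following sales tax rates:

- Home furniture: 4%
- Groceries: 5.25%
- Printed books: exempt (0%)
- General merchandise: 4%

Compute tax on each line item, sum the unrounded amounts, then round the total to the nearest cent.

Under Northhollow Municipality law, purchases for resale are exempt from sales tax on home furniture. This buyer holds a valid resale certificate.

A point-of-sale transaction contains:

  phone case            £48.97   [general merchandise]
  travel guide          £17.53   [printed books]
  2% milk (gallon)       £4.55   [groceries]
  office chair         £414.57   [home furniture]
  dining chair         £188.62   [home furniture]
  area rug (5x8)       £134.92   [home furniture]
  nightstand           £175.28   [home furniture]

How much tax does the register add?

Phone case £48.97: general merchandise → 4% → £1.9588
Travel guide £17.53: printed books → 0% → £0.00
2% milk (gallon) £4.55: groceries → 5.25% → £0.238875
Office chair £414.57: home furniture, buyer-exempt → 0% → £0.00
Dining chair £188.62: home furniture, buyer-exempt → 0% → £0.00
Area rug (5x8) £134.92: home furniture, buyer-exempt → 0% → £0.00
Nightstand £175.28: home furniture, buyer-exempt → 0% → £0.00
Unrounded tax sum = £2.197675 → £2.20

£2.20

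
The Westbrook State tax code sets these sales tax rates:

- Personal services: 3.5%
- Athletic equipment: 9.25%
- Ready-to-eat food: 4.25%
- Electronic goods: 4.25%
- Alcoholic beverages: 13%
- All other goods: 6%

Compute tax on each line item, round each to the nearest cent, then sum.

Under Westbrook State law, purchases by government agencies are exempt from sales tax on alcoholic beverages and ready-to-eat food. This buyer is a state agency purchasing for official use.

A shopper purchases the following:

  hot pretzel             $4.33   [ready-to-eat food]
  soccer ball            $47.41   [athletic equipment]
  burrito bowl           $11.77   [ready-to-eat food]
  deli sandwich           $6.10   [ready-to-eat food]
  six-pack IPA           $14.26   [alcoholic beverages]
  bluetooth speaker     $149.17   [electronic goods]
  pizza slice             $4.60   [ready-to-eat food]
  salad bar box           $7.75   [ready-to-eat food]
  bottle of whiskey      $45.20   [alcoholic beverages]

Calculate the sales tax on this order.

$10.73

Hot pretzel $4.33: ready-to-eat food, buyer-exempt → 0% → $0.00
Soccer ball $47.41: athletic equipment → 9.25% → $4.39
Burrito bowl $11.77: ready-to-eat food, buyer-exempt → 0% → $0.00
Deli sandwich $6.10: ready-to-eat food, buyer-exempt → 0% → $0.00
Six-pack IPA $14.26: alcoholic beverages, buyer-exempt → 0% → $0.00
Bluetooth speaker $149.17: electronic goods → 4.25% → $6.34
Pizza slice $4.60: ready-to-eat food, buyer-exempt → 0% → $0.00
Salad bar box $7.75: ready-to-eat food, buyer-exempt → 0% → $0.00
Bottle of whiskey $45.20: alcoholic beverages, buyer-exempt → 0% → $0.00
Total tax = $4.39 + $6.34 = $10.73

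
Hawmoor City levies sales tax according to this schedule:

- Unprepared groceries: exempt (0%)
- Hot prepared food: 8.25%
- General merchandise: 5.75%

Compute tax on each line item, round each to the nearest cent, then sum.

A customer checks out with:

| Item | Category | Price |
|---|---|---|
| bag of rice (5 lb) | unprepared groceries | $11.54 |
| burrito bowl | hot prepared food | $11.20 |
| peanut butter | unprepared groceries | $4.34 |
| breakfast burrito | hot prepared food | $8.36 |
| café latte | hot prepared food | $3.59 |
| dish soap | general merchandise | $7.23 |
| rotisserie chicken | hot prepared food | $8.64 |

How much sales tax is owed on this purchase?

$3.04

Bag of rice (5 lb) $11.54: unprepared groceries → 0% → $0.00
Burrito bowl $11.20: hot prepared food → 8.25% → $0.92
Peanut butter $4.34: unprepared groceries → 0% → $0.00
Breakfast burrito $8.36: hot prepared food → 8.25% → $0.69
Café latte $3.59: hot prepared food → 8.25% → $0.30
Dish soap $7.23: general merchandise → 5.75% → $0.42
Rotisserie chicken $8.64: hot prepared food → 8.25% → $0.71
Total tax = $0.92 + $0.69 + $0.30 + $0.42 + $0.71 = $3.04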